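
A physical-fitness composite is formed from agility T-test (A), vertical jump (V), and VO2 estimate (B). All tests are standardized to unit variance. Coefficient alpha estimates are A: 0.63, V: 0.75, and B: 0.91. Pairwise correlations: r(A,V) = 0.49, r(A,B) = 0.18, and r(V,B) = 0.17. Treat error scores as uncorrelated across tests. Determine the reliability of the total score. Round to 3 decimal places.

0.848

Var(A+V+B) = 3 + 2·[0.49 + 0.18 + 0.17] = 3 + 1.68 = 4.68.
With uncorrelated errors the cross-covariances are all true-score covariance, so they carry over unchanged; only the diagonal terms shrink to ρᵢσᵢ².
True-score variance = [0.63 + 0.75 + 0.91] + 1.68 = 2.29 + 1.68 = 3.97.
Reliability = 3.97 / 4.68 = 0.848.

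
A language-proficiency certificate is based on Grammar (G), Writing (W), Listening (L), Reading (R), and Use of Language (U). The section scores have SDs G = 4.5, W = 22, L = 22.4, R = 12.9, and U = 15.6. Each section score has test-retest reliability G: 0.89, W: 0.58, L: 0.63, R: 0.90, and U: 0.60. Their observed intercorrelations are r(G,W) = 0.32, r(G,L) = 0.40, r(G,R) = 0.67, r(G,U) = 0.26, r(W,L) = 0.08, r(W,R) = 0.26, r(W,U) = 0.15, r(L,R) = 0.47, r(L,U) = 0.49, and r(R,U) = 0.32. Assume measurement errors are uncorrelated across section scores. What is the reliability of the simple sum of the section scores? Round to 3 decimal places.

Var(G+W+L+R+U) = 4.5² + 22² + 22.4² + 12.9² + 15.6² + 2·[4.5·22·0.32 + 4.5·22.4·0.40 + 4.5·12.9·0.67 + 4.5·15.6·0.26 + 22·22.4·0.08 + 22·12.9·0.26 + 22·15.6·0.15 + 22.4·12.9·0.47 + 22.4·15.6·0.49 + 12.9·15.6·0.32] = 1415.78 + 1330.54 = 2746.32.
With uncorrelated errors the cross-covariances are all true-score covariance, so they carry over unchanged; only the diagonal terms shrink to ρᵢσᵢ².
True-score variance = [4.5²·0.89 + 22²·0.58 + 22.4²·0.63 + 12.9²·0.90 + 15.6²·0.60] + 1330.54 = 910.636 + 1330.54 = 2241.18.
Reliability = 2241.18 / 2746.32 = 0.816.

0.816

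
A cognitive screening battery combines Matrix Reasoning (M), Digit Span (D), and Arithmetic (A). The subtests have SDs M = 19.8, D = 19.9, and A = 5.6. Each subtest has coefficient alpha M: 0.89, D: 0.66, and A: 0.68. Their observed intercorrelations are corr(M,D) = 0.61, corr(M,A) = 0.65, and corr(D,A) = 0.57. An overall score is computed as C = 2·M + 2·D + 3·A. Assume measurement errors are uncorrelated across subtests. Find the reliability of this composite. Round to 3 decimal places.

0.885

Var(C) = 2²·19.8² + 2²·19.9² + 3²·5.6² + 2·[4·19.8·19.9·0.61 + 6·19.8·5.6·0.65 + 6·19.9·5.6·0.57] = 3434.44 + 3549.93 = 6984.37.
Because errors are independent across components, Cov(Tᵢ,Tⱼ) = Cov(Xᵢ,Xⱼ); the off-diagonal part of the true-score variance is the same as above.
True-score variance = [2²·19.8²·0.89 + 2²·19.9²·0.66 + 3²·5.6²·0.68] + 3549.93 = 2633.05 + 3549.93 = 6182.98.
Reliability = 6182.98 / 6984.37 = 0.885.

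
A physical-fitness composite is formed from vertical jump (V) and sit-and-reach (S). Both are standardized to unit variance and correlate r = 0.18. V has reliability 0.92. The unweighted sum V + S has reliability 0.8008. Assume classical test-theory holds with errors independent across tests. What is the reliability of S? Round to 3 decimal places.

0.610

Var(V+S) = 2 + 2·0.18 = 2.360.
True-score variance = ρ_V + ρ_S + 2·0.18, so 0.8008 = (0.92 + ρ_S + 0.36) / 2.360.
ρ_S = 0.8008·2.360 − 0.92 − 0.36 = 0.610.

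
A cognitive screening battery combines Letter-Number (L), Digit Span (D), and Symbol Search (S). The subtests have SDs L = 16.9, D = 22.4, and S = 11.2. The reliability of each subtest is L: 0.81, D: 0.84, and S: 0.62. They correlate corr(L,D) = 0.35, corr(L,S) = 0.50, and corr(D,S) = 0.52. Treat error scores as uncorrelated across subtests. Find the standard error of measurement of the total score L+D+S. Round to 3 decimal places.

13.499

Var(total) = 912.81 + 715.187 = 1628.
True-score variance = 730.595 + 715.187 = 1445.78, so reliability = 0.8881.
Error variance = 1628 − 1445.78 = 182.215; SEM = √182.215 = 13.499.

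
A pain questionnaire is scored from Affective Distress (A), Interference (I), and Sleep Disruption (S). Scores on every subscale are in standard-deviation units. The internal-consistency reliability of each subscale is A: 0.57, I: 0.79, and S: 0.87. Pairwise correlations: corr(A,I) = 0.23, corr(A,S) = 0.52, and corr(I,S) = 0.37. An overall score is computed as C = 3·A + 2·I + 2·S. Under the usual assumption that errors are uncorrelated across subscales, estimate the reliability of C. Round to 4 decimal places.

Var(C) = 3² + 2² + 2² + 2·[6·0.23 + 6·0.52 + 4·0.37] = 17 + 11.96 = 28.96.
Because errors are independent across components, Cov(Tᵢ,Tⱼ) = Cov(Xᵢ,Xⱼ); the off-diagonal part of the true-score variance is the same as above.
True-score variance = [3²·0.57 + 2²·0.79 + 2²·0.87] + 11.96 = 11.77 + 11.96 = 23.73.
Reliability = 23.73 / 28.96 = 0.8194.

0.8194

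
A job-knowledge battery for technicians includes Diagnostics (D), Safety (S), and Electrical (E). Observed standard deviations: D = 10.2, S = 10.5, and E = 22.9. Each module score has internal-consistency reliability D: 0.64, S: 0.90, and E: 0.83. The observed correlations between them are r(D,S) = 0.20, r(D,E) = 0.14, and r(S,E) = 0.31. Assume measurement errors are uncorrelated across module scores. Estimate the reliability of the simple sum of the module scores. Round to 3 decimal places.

0.862

Var(D+S+E) = 10.2² + 10.5² + 22.9² + 2·[10.2·10.5·0.20 + 10.2·22.9·0.14 + 10.5·22.9·0.31] = 738.7 + 257.321 = 996.021.
Under uncorrelated errors the observed covariances equal the true-score covariances, so only the own-variance terms attenuate.
True-score variance = [10.2²·0.64 + 10.5²·0.90 + 22.9²·0.83] + 257.321 = 601.071 + 257.321 = 858.392.
Reliability = 858.392 / 996.021 = 0.862.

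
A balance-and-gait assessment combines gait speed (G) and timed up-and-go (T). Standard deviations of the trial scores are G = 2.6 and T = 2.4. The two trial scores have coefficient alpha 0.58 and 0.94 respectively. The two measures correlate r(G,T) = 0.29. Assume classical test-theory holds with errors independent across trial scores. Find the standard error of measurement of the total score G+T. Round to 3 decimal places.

Var(total) = 12.52 + 3.6192 = 16.1392.
True-score variance = 9.3352 + 3.6192 = 12.9544, so reliability = 0.8027.
Error variance = 16.1392 − 12.9544 = 3.1848; SEM = √3.1848 = 1.785.

1.785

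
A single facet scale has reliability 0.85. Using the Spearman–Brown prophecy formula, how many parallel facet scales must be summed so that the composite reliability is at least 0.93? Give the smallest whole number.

3

k ≥ ρ*(1−ρ₁)/(ρ₁(1−ρ*)) = 0.93·0.15 / (0.85·0.07) = 2.345.
Smallest integer k = 3.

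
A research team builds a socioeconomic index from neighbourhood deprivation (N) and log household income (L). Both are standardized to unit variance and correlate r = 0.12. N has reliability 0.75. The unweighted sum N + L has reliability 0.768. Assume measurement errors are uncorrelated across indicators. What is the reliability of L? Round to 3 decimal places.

Var(N+L) = 2 + 2·0.12 = 2.240.
True-score variance = ρ_N + ρ_L + 2·0.12, so 0.768 = (0.75 + ρ_L + 0.24) / 2.240.
ρ_L = 0.768·2.240 − 0.75 − 0.24 = 0.730.

0.730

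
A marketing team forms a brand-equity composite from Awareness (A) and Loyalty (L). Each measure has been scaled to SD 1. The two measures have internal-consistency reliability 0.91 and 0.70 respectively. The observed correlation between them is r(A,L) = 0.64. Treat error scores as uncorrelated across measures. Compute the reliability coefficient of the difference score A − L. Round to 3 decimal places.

Var(A−L) = 1 + 1 − 2·0.64 = 2 − 1.28 = 0.72.
With uncorrelated errors the cross-covariances are all true-score covariance, so they carry over unchanged; only the diagonal terms shrink to ρᵢσᵢ².
True-score variance = [0.91 + 0.70] − 1.28 = 1.61 − 1.28 = 0.33.
Reliability = 0.33 / 0.72 = 0.458.

0.458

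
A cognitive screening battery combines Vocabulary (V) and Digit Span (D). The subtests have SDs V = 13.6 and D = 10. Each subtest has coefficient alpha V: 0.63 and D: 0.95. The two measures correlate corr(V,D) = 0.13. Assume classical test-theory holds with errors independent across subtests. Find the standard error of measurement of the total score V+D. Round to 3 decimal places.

8.569

Var(total) = 284.96 + 35.36 = 320.32.
True-score variance = 211.525 + 35.36 = 246.885, so reliability = 0.7707.
Error variance = 320.32 − 246.885 = 73.4352; SEM = √73.4352 = 8.569.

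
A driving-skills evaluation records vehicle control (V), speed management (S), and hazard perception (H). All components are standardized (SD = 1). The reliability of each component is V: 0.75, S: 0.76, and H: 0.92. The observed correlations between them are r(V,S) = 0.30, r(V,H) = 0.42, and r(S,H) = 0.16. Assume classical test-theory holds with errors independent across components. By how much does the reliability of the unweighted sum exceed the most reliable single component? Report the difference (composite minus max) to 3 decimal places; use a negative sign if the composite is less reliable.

Var(sum) = 3 + 1.76 = 4.76; true-score variance = 2.43 + 1.76 = 4.19; composite reliability = 0.8803.
Max component reliability = 0.9200.
Difference = 0.8803 − 0.9200 = -0.040.

-0.040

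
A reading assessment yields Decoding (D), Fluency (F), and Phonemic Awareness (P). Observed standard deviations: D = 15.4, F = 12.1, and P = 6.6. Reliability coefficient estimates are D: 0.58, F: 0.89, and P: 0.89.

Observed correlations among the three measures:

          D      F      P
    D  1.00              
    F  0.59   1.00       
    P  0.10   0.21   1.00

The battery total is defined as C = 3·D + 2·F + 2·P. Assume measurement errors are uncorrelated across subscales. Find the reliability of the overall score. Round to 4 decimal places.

Var(C) = 3²·15.4² + 2²·12.1² + 2²·6.6² + 2·[6·15.4·12.1·0.59 + 6·15.4·6.6·0.10 + 4·12.1·6.6·0.21] = 2894.32 + 1575.42 = 4469.74.
With uncorrelated errors the cross-covariances are all true-score covariance, so they carry over unchanged; only the diagonal terms shrink to ρᵢσᵢ².
True-score variance = [3²·15.4²·0.58 + 2²·12.1²·0.89 + 2²·6.6²·0.89] + 1575.42 = 1914.27 + 1575.42 = 3489.69.
Reliability = 3489.69 / 4469.74 = 0.7807.

0.7807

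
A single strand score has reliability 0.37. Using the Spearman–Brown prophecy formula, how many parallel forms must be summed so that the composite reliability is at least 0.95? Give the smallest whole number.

33

k ≥ ρ*(1−ρ₁)/(ρ₁(1−ρ*)) = 0.95·0.63 / (0.37·0.05) = 32.351.
Smallest integer k = 33.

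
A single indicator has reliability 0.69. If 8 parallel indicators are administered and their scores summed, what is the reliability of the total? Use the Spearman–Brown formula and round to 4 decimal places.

ρ_k = kρ / (1 + (k−1)ρ) = 8·0.69 / (1 + 7·0.69) = 5.520 / 5.830 = 0.9468.

0.9468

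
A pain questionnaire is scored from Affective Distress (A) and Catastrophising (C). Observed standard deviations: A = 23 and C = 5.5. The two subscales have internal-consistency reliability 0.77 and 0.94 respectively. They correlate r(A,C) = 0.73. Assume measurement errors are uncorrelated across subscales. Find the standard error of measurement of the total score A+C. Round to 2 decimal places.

11.11

Var(total) = 559.25 + 184.69 = 743.94.
True-score variance = 435.765 + 184.69 = 620.455, so reliability = 0.8340.
Error variance = 743.94 − 620.455 = 123.485; SEM = √123.485 = 11.11.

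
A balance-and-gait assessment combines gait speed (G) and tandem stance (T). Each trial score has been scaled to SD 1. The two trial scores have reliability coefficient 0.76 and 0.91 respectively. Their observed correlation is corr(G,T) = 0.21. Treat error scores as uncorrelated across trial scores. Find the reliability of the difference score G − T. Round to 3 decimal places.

0.791

Var(G−T) = 1 + 1 − 2·0.21 = 2 − 0.42 = 1.58.
Under uncorrelated errors the observed covariances equal the true-score covariances, so only the own-variance terms attenuate.
True-score variance = [0.76 + 0.91] − 0.42 = 1.67 − 0.42 = 1.25.
Reliability = 1.25 / 1.58 = 0.791.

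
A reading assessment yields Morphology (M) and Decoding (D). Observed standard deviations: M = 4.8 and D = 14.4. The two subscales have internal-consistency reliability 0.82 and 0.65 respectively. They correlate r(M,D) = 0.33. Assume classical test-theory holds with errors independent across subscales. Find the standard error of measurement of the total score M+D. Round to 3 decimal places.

Var(total) = 230.4 + 45.6192 = 276.019.
True-score variance = 153.677 + 45.6192 = 199.296, so reliability = 0.7220.
Error variance = 276.019 − 199.296 = 76.7232; SEM = √76.7232 = 8.759.

8.759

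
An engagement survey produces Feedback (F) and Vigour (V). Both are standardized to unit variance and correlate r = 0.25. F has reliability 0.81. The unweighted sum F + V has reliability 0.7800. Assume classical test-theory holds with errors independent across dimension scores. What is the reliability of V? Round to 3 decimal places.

0.640

Var(F+V) = 2 + 2·0.25 = 2.500.
True-score variance = ρ_F + ρ_V + 2·0.25, so 0.7800 = (0.81 + ρ_V + 0.50) / 2.500.
ρ_V = 0.7800·2.500 − 0.81 − 0.50 = 0.640.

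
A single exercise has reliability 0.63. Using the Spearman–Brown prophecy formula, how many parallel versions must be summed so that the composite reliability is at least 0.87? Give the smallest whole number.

k ≥ ρ*(1−ρ₁)/(ρ₁(1−ρ*)) = 0.87·0.37 / (0.63·0.13) = 3.930.
Smallest integer k = 4.

4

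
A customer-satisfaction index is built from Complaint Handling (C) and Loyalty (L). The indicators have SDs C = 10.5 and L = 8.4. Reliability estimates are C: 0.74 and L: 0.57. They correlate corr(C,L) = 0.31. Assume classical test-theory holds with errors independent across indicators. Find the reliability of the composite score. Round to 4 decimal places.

Var(C+L) = 10.5² + 8.4² + 2·[10.5·8.4·0.31] = 180.81 + 54.684 = 235.494.
Because errors are independent across components, Cov(Tᵢ,Tⱼ) = Cov(Xᵢ,Xⱼ); the off-diagonal part of the true-score variance is the same as above.
True-score variance = [10.5²·0.74 + 8.4²·0.57] + 54.684 = 121.804 + 54.684 = 176.488.
Reliability = 176.488 / 235.494 = 0.7494.

0.7494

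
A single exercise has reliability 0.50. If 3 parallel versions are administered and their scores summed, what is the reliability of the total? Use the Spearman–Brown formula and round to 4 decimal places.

0.7500

ρ_k = kρ / (1 + (k−1)ρ) = 3·0.50 / (1 + 2·0.50) = 1.500 / 2.000 = 0.7500.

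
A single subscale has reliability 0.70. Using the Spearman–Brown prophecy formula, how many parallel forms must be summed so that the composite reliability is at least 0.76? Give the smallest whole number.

2

k ≥ ρ*(1−ρ₁)/(ρ₁(1−ρ*)) = 0.76·0.30 / (0.70·0.24) = 1.357.
Smallest integer k = 2.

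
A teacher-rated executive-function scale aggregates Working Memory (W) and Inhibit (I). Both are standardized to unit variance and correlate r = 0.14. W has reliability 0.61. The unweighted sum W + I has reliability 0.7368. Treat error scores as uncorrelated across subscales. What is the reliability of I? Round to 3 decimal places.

0.790

Var(W+I) = 2 + 2·0.14 = 2.280.
True-score variance = ρ_W + ρ_I + 2·0.14, so 0.7368 = (0.61 + ρ_I + 0.28) / 2.280.
ρ_I = 0.7368·2.280 − 0.61 − 0.28 = 0.790.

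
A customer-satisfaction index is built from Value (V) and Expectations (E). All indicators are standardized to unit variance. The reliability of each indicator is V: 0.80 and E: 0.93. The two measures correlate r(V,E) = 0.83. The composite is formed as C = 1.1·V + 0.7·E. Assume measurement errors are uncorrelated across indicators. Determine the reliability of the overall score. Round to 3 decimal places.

Var(C) = 1.1² + 0.7² + 2·[0.77·0.83] = 1.7 + 1.2782 = 2.9782.
Under uncorrelated errors the observed covariances equal the true-score covariances, so only the own-variance terms attenuate.
True-score variance = [1.1²·0.80 + 0.7²·0.93] + 1.2782 = 1.4237 + 1.2782 = 2.7019.
Reliability = 2.7019 / 2.9782 = 0.907.

0.907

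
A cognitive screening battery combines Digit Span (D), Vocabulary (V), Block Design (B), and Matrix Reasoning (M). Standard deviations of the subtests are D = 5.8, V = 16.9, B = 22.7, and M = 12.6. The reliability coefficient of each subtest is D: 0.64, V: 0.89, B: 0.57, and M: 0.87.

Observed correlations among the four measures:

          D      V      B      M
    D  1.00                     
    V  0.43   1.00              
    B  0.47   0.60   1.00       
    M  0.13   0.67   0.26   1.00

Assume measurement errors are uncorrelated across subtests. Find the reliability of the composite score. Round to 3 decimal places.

Var(D+V+B+M) = 5.8² + 16.9² + 22.7² + 12.6² + 2·[5.8·16.9·0.43 + 5.8·22.7·0.47 + 5.8·12.6·0.13 + 16.9·22.7·0.60 + 16.9·12.6·0.67 + 22.7·12.6·0.26] = 993.3 + 1121.48 = 2114.78.
Because errors are independent across components, Cov(Tᵢ,Tⱼ) = Cov(Xᵢ,Xⱼ); the off-diagonal part of the true-score variance is the same as above.
True-score variance = [5.8²·0.64 + 16.9²·0.89 + 22.7²·0.57 + 12.6²·0.87] + 1121.48 = 707.559 + 1121.48 = 1829.04.
Reliability = 1829.04 / 2114.78 = 0.865.

0.865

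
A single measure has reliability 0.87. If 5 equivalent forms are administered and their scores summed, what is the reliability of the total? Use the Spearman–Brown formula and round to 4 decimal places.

ρ_k = kρ / (1 + (k−1)ρ) = 5·0.87 / (1 + 4·0.87) = 4.350 / 4.480 = 0.9710.

0.9710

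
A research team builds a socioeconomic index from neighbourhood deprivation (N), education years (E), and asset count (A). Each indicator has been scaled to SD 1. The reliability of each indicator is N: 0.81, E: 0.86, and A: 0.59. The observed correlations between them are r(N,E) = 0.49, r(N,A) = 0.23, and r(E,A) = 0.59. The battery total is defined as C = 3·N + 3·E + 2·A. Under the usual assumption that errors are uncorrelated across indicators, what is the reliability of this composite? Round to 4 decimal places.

0.8866

Var(C) = 3² + 3² + 2² + 2·[9·0.49 + 6·0.23 + 6·0.59] = 22 + 18.66 = 40.66.
Because errors are independent across components, Cov(Tᵢ,Tⱼ) = Cov(Xᵢ,Xⱼ); the off-diagonal part of the true-score variance is the same as above.
True-score variance = [3²·0.81 + 3²·0.86 + 2²·0.59] + 18.66 = 17.39 + 18.66 = 36.05.
Reliability = 36.05 / 40.66 = 0.8866.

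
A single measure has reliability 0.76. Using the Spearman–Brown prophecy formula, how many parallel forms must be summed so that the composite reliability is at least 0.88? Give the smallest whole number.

3

k ≥ ρ*(1−ρ₁)/(ρ₁(1−ρ*)) = 0.88·0.24 / (0.76·0.12) = 2.316.
Smallest integer k = 3.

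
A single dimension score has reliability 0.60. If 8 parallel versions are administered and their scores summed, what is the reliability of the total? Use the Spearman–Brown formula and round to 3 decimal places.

ρ_k = kρ / (1 + (k−1)ρ) = 8·0.60 / (1 + 7·0.60) = 4.800 / 5.200 = 0.923.

0.923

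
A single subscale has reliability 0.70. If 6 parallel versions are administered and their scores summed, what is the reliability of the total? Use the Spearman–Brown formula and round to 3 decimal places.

ρ_k = kρ / (1 + (k−1)ρ) = 6·0.70 / (1 + 5·0.70) = 4.200 / 4.500 = 0.933.

0.933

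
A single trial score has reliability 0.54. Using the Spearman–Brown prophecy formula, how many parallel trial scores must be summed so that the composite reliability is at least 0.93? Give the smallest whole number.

12

k ≥ ρ*(1−ρ₁)/(ρ₁(1−ρ*)) = 0.93·0.46 / (0.54·0.07) = 11.317.
Smallest integer k = 12.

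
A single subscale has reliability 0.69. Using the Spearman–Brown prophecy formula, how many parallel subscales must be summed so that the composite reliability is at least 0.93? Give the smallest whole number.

k ≥ ρ*(1−ρ₁)/(ρ₁(1−ρ*)) = 0.93·0.31 / (0.69·0.07) = 5.969.
Smallest integer k = 6.

6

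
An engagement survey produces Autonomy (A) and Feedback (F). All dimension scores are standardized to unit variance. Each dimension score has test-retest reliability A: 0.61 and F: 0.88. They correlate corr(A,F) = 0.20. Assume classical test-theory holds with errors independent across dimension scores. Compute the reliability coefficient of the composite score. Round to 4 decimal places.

Var(A+F) = 2 + 2·[0.20] = 2 + 0.4 = 2.4.
Because errors are independent across components, Cov(Tᵢ,Tⱼ) = Cov(Xᵢ,Xⱼ); the off-diagonal part of the true-score variance is the same as above.
True-score variance = [0.61 + 0.88] + 0.4 = 1.49 + 0.4 = 1.89.
Reliability = 1.89 / 2.4 = 0.7875.

0.7875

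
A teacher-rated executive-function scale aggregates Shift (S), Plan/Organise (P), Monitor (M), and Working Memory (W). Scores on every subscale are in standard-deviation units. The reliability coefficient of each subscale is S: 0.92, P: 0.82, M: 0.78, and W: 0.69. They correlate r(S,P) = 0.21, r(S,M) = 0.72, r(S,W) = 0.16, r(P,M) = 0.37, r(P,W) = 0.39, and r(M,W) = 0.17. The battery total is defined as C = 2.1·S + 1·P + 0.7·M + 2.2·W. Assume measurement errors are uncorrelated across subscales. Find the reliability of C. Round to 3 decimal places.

0.881

Var(C) = 2.1² + 1 + 0.7² + 2.2² + 2·[2.1·0.21 + 1.47·0.72 + 4.62·0.16 + 0.7·0.37 + 2.2·0.39 + 1.54·0.17] = 10.74 + 7.2348 = 17.9748.
Because errors are independent across components, Cov(Tᵢ,Tⱼ) = Cov(Xᵢ,Xⱼ); the off-diagonal part of the true-score variance is the same as above.
True-score variance = [2.1²·0.92 + 0.82 + 0.7²·0.78 + 2.2²·0.69] + 7.2348 = 8.599 + 7.2348 = 15.8338.
Reliability = 15.8338 / 17.9748 = 0.881.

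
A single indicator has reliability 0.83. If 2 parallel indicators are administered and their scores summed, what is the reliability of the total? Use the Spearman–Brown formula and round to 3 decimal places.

0.907

ρ_k = kρ / (1 + (k−1)ρ) = 2·0.83 / (1 + 1·0.83) = 1.660 / 1.830 = 0.907.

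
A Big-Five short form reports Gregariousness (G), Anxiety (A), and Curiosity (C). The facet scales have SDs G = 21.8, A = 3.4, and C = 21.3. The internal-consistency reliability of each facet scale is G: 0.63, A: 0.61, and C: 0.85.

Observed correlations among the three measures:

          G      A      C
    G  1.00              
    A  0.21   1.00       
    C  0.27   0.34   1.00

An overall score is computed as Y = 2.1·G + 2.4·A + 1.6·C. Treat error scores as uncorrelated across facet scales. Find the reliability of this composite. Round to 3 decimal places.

0.784

Var(Y) = 2.1²·21.8² + 2.4²·3.4² + 1.6²·21.3² + 2·[5.04·21.8·3.4·0.21 + 3.36·21.8·21.3·0.27 + 3.84·3.4·21.3·0.34] = 3323.84 + 1188.5 = 4512.34.
Because errors are independent across components, Cov(Tᵢ,Tⱼ) = Cov(Xᵢ,Xⱼ); the off-diagonal part of the true-score variance is the same as above.
True-score variance = [2.1²·21.8²·0.63 + 2.4²·3.4²·0.61 + 1.6²·21.3²·0.85] + 1188.5 = 2348.21 + 1188.5 = 3536.7.
Reliability = 3536.7 / 4512.34 = 0.784.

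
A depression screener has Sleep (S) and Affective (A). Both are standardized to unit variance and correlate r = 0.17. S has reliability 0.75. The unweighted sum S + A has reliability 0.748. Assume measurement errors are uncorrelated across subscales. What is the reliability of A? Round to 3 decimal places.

0.660

Var(S+A) = 2 + 2·0.17 = 2.340.
True-score variance = ρ_S + ρ_A + 2·0.17, so 0.748 = (0.75 + ρ_A + 0.34) / 2.340.
ρ_A = 0.748·2.340 − 0.75 − 0.34 = 0.660.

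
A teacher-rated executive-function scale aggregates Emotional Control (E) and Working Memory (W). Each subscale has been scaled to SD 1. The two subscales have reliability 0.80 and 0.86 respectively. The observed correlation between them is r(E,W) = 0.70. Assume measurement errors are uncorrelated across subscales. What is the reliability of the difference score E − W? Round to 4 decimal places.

0.4333

Var(E−W) = 1 + 1 − 2·0.70 = 2 − 1.4 = 0.6.
With uncorrelated errors the cross-covariances are all true-score covariance, so they carry over unchanged; only the diagonal terms shrink to ρᵢσᵢ².
True-score variance = [0.80 + 0.86] − 1.4 = 1.66 − 1.4 = 0.26.
Reliability = 0.26 / 0.6 = 0.4333.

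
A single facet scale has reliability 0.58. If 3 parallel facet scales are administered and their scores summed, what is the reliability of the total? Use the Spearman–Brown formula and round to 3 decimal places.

0.806

ρ_k = kρ / (1 + (k−1)ρ) = 3·0.58 / (1 + 2·0.58) = 1.740 / 2.160 = 0.806.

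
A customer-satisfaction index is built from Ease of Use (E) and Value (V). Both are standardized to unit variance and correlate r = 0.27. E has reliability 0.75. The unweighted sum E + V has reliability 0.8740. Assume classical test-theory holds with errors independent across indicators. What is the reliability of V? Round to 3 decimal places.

Var(E+V) = 2 + 2·0.27 = 2.540.
True-score variance = ρ_E + ρ_V + 2·0.27, so 0.8740 = (0.75 + ρ_V + 0.54) / 2.540.
ρ_V = 0.8740·2.540 − 0.75 − 0.54 = 0.930.

0.930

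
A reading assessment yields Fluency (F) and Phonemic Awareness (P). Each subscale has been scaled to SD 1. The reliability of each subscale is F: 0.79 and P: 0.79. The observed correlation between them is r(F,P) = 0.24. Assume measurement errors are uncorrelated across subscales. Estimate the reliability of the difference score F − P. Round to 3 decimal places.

0.724

Var(F−P) = 1 + 1 − 2·0.24 = 2 − 0.48 = 1.52.
Because errors are independent across components, Cov(Tᵢ,Tⱼ) = Cov(Xᵢ,Xⱼ); the off-diagonal part of the true-score variance is the same as above.
True-score variance = [0.79 + 0.79] − 0.48 = 1.58 − 0.48 = 1.1.
Reliability = 1.1 / 1.52 = 0.724.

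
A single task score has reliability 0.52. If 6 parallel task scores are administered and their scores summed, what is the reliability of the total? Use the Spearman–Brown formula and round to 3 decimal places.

0.867

ρ_k = kρ / (1 + (k−1)ρ) = 6·0.52 / (1 + 5·0.52) = 3.120 / 3.600 = 0.867.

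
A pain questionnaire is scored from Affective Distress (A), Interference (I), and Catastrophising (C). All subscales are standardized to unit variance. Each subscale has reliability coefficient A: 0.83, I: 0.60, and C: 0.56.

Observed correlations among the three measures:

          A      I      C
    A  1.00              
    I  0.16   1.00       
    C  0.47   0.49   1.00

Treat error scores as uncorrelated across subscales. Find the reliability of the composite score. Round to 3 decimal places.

0.807

Var(A+I+C) = 3 + 2·[0.16 + 0.47 + 0.49] = 3 + 2.24 = 5.24.
With uncorrelated errors the cross-covariances are all true-score covariance, so they carry over unchanged; only the diagonal terms shrink to ρᵢσᵢ².
True-score variance = [0.83 + 0.60 + 0.56] + 2.24 = 1.99 + 2.24 = 4.23.
Reliability = 4.23 / 5.24 = 0.807.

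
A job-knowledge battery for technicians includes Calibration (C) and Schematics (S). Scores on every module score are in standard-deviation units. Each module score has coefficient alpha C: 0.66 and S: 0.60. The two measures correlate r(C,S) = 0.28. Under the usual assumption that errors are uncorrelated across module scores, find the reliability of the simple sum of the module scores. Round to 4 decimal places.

Var(C+S) = 2 + 2·[0.28] = 2 + 0.56 = 2.56.
Under uncorrelated errors the observed covariances equal the true-score covariances, so only the own-variance terms attenuate.
True-score variance = [0.66 + 0.60] + 0.56 = 1.26 + 0.56 = 1.82.
Reliability = 1.82 / 2.56 = 0.7109.

0.7109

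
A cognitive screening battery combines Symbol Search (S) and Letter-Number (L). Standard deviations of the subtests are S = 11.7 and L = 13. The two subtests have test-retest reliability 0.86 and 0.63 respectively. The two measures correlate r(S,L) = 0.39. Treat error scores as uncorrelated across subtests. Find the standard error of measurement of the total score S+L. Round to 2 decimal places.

Var(total) = 305.89 + 118.638 = 424.528.
True-score variance = 224.195 + 118.638 = 342.833, so reliability = 0.8076.
Error variance = 424.528 − 342.833 = 81.6946; SEM = √81.6946 = 9.04.

9.04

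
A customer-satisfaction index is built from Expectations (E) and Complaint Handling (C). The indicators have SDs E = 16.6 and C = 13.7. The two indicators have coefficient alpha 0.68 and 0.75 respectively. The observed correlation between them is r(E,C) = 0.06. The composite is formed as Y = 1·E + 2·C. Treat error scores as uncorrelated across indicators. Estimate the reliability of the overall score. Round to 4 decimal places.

Var(Y) = 16.6² + 2²·13.7² + 2·[2·16.6·13.7·0.06] = 1026.32 + 54.5808 = 1080.9.
Under uncorrelated errors the observed covariances equal the true-score covariances, so only the own-variance terms attenuate.
True-score variance = [16.6²·0.68 + 2²·13.7²·0.75] + 54.5808 = 750.451 + 54.5808 = 805.032.
Reliability = 805.032 / 1080.9 = 0.7448.

0.7448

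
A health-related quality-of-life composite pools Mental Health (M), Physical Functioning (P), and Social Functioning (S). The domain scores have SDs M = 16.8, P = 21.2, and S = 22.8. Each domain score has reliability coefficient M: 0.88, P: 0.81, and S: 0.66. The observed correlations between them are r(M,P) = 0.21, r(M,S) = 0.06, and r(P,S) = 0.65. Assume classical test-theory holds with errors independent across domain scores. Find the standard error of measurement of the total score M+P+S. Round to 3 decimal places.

17.205

Var(total) = 1251.52 + 823.92 = 2075.44.
True-score variance = 955.512 + 823.92 = 1779.43, so reliability = 0.8574.
Error variance = 2075.44 − 1779.43 = 296.008; SEM = √296.008 = 17.205.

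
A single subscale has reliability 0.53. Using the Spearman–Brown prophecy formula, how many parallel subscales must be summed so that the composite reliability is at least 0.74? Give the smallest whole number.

3

k ≥ ρ*(1−ρ₁)/(ρ₁(1−ρ*)) = 0.74·0.47 / (0.53·0.26) = 2.524.
Smallest integer k = 3.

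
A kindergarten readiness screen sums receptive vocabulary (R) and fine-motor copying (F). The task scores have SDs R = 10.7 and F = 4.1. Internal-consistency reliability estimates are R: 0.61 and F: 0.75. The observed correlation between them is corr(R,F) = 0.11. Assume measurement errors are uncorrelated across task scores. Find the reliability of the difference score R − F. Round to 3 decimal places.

0.598

Var(R−F) = 10.7² + 4.1² − 2·10.7·4.1·0.11 = 131.3 − 9.6514 = 121.649.
Because errors are independent across components, Cov(Tᵢ,Tⱼ) = Cov(Xᵢ,Xⱼ); the off-diagonal part of the true-score variance is the same as above.
True-score variance = [10.7²·0.61 + 4.1²·0.75] − 9.6514 = 82.4464 − 9.6514 = 72.795.
Reliability = 72.795 / 121.649 = 0.598.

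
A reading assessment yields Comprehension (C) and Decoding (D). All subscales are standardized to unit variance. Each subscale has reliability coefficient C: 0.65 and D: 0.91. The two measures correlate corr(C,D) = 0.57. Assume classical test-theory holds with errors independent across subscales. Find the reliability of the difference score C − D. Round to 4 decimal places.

0.4884

Var(C−D) = 1 + 1 − 2·0.57 = 2 − 1.14 = 0.86.
Under uncorrelated errors the observed covariances equal the true-score covariances, so only the own-variance terms attenuate.
True-score variance = [0.65 + 0.91] − 1.14 = 1.56 − 1.14 = 0.42.
Reliability = 0.42 / 0.86 = 0.4884.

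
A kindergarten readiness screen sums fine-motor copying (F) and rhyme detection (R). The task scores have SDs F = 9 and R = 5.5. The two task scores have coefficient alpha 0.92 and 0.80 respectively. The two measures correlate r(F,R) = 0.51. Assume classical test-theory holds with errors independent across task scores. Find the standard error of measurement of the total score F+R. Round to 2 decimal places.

Var(total) = 111.25 + 50.49 = 161.74.
True-score variance = 98.72 + 50.49 = 149.21, so reliability = 0.9225.
Error variance = 161.74 − 149.21 = 12.53; SEM = √12.53 = 3.54.

3.54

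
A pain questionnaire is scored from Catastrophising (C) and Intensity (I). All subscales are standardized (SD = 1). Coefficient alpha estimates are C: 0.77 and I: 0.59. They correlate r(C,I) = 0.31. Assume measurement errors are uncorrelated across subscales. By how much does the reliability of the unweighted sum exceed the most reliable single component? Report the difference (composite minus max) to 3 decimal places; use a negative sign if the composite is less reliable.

-0.014

Var(sum) = 2 + 0.62 = 2.62; true-score variance = 1.36 + 0.62 = 1.98; composite reliability = 0.7557.
Max component reliability = 0.7700.
Difference = 0.7557 − 0.7700 = -0.014.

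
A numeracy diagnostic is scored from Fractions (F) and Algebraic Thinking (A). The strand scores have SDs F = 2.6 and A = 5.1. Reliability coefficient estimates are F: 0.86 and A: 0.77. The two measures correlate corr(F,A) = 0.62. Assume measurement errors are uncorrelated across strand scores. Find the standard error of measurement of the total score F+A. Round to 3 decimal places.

2.632

Var(total) = 32.77 + 16.4424 = 49.2124.
True-score variance = 25.8413 + 16.4424 = 42.2837, so reliability = 0.8592.
Error variance = 49.2124 − 42.2837 = 6.9287; SEM = √6.9287 = 2.632.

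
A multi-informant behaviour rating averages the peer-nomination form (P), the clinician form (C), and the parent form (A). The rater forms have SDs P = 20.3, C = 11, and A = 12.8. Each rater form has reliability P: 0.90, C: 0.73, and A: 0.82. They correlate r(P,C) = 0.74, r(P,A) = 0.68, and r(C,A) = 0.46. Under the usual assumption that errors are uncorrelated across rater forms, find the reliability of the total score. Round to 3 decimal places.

0.932

Var(P+C+A) = 20.3² + 11² + 12.8² + 2·[20.3·11·0.74 + 20.3·12.8·0.68 + 11·12.8·0.46] = 696.93 + 813.402 = 1510.33.
Under uncorrelated errors the observed covariances equal the true-score covariances, so only the own-variance terms attenuate.
True-score variance = [20.3²·0.90 + 11²·0.73 + 12.8²·0.82] + 813.402 = 593.56 + 813.402 = 1406.96.
Reliability = 1406.96 / 1510.33 = 0.932.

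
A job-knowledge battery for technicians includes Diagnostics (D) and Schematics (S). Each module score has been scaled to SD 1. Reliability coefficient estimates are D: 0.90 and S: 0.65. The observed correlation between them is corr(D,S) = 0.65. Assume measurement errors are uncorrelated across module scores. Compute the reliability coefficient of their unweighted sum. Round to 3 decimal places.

Var(D+S) = 2 + 2·[0.65] = 2 + 1.3 = 3.3.
Under uncorrelated errors the observed covariances equal the true-score covariances, so only the own-variance terms attenuate.
True-score variance = [0.90 + 0.65] + 1.3 = 1.55 + 1.3 = 2.85.
Reliability = 2.85 / 3.3 = 0.864.

0.864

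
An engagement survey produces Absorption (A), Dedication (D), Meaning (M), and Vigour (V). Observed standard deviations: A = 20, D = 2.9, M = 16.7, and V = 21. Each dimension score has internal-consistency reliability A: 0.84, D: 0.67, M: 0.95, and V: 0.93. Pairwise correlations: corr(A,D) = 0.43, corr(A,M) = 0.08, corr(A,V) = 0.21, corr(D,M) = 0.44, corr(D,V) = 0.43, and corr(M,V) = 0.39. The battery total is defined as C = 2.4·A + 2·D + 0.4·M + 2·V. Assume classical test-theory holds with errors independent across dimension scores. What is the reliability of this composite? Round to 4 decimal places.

Var(C) = 2.4²·20² + 2²·2.9² + 0.4²·16.7² + 2²·21² + 2·[4.8·20·2.9·0.43 + 0.96·20·16.7·0.08 + 4.8·20·21·0.21 + 0.8·2.9·16.7·0.44 + 4·2.9·21·0.43 + 0.8·16.7·21·0.39] = 4146.26 + 1599.87 = 5746.14.
Under uncorrelated errors the observed covariances equal the true-score covariances, so only the own-variance terms attenuate.
True-score variance = [2.4²·20²·0.84 + 2²·2.9²·0.67 + 0.4²·16.7²·0.95 + 2²·21²·0.93] + 1599.87 = 3640.81 + 1599.87 = 5240.68.
Reliability = 5240.68 / 5746.14 = 0.9120.

0.9120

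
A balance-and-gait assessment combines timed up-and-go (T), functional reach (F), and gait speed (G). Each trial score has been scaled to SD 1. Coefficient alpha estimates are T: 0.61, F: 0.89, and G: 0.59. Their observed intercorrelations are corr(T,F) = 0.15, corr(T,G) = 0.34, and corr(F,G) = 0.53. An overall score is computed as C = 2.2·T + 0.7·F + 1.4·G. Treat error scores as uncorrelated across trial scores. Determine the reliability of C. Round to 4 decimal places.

0.7478

Var(C) = 2.2² + 0.7² + 1.4² + 2·[1.54·0.15 + 3.08·0.34 + 0.98·0.53] = 7.29 + 3.5952 = 10.8852.
Because errors are independent across components, Cov(Tᵢ,Tⱼ) = Cov(Xᵢ,Xⱼ); the off-diagonal part of the true-score variance is the same as above.
True-score variance = [2.2²·0.61 + 0.7²·0.89 + 1.4²·0.59] + 3.5952 = 4.5449 + 3.5952 = 8.1401.
Reliability = 8.1401 / 10.8852 = 0.7478.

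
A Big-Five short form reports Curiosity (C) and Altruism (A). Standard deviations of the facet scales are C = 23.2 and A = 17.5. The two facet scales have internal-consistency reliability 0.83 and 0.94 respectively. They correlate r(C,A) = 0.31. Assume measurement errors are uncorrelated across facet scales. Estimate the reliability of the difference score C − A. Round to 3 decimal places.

0.815

Var(C−A) = 23.2² + 17.5² − 2·23.2·17.5·0.31 = 844.49 − 251.72 = 592.77.
Under uncorrelated errors the observed covariances equal the true-score covariances, so only the own-variance terms attenuate.
True-score variance = [23.2²·0.83 + 17.5²·0.94] − 251.72 = 734.614 − 251.72 = 482.894.
Reliability = 482.894 / 592.77 = 0.815.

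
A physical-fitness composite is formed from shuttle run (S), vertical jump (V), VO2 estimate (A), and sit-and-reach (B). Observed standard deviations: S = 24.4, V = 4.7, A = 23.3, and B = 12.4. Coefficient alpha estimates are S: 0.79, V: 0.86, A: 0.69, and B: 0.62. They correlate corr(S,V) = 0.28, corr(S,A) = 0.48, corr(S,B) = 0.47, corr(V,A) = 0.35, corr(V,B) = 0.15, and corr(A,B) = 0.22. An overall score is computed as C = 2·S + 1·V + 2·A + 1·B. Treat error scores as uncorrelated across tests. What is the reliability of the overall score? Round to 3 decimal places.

Var(C) = 2²·24.4² + 4.7² + 2²·23.3² + 12.4² + 2·[2·24.4·4.7·0.28 + 4·24.4·23.3·0.48 + 2·24.4·12.4·0.47 + 2·4.7·23.3·0.35 + 4.7·12.4·0.15 + 2·23.3·12.4·0.22] = 4728.85 + 3305.42 = 8034.27.
With uncorrelated errors the cross-covariances are all true-score covariance, so they carry over unchanged; only the diagonal terms shrink to ρᵢσᵢ².
True-score variance = [2²·24.4²·0.79 + 4.7²·0.86 + 2²·23.3²·0.69 + 12.4²·0.62] + 3305.42 = 3494.04 + 3305.42 = 6799.46.
Reliability = 6799.46 / 8034.27 = 0.846.

0.846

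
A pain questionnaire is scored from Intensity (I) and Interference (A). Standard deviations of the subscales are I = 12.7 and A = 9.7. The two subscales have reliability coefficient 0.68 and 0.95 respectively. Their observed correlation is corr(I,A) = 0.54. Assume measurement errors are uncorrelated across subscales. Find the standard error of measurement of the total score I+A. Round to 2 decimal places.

7.50

Var(total) = 255.38 + 133.045 = 388.425.
True-score variance = 199.063 + 133.045 = 332.108, so reliability = 0.8550.
Error variance = 388.425 − 332.108 = 56.3173; SEM = √56.3173 = 7.50.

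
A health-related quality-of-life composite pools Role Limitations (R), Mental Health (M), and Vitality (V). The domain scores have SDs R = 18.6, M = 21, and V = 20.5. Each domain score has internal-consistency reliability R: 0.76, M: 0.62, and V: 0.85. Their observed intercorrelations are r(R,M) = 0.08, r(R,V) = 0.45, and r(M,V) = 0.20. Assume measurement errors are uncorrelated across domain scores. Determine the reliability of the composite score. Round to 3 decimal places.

0.824

Var(R+M+V) = 18.6² + 21² + 20.5² + 2·[18.6·21·0.08 + 18.6·20.5·0.45 + 21·20.5·0.20] = 1207.21 + 577.866 = 1785.08.
Under uncorrelated errors the observed covariances equal the true-score covariances, so only the own-variance terms attenuate.
True-score variance = [18.6²·0.76 + 21²·0.62 + 20.5²·0.85] + 577.866 = 893.562 + 577.866 = 1471.43.
Reliability = 1471.43 / 1785.08 = 0.824.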